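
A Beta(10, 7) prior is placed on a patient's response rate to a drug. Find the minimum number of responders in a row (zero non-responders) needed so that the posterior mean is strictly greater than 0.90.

k = 54

After k responders and 0 non-responders the posterior is Beta(10+k, 7), with mean (10+k)/(10+7+k).
Set (10+k)/(17+k) > 0.90 and solve: k > (0.90·17 − 10)/(1 − 0.90) = 53.000.
The smallest integer exceeding 53.000 is 54, and checking k=54: (64)/(71) = 0.9014 > 0.90.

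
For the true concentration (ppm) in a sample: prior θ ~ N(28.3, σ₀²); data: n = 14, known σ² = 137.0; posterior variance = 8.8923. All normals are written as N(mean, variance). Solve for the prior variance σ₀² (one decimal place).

σ₀² = 97.4

Posterior precision equals prior precision plus data precision: 1/σ_n² = 1/σ₀² + n/σ².
So 1/σ₀² = 1/8.8923 − 14/137.0 = 0.112457 − 0.102190 = 0.010267.
Hence σ₀² = 1/0.010267 ≈ 97.4.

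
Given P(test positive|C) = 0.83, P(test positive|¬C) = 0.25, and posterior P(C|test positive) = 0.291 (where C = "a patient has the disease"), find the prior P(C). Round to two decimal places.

In odds form, posterior odds = prior odds × likelihood ratio, so prior odds = posterior odds ÷ LR.
Posterior odds = 0.291/(1−0.291) = 0.4104. LR = 0.83/0.25 = 3.3200.
Prior odds = 0.4104/3.3200 = 0.1236, so P(C) = 0.1236/(1+0.1236) ≈ 0.11.

P(C) = 0.11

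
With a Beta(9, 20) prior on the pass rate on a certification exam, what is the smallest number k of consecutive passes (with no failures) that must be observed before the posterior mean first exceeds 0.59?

After k passes and 0 failures the posterior is Beta(9+k, 20), with mean (9+k)/(9+20+k).
Set (9+k)/(29+k) > 0.59 and solve: k > (0.59·29 − 9)/(1 − 0.59) = 19.780.
The smallest integer exceeding 19.780 is 20.

k = 20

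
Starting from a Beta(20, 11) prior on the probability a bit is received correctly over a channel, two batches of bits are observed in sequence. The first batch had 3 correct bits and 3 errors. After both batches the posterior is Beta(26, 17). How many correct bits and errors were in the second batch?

Because Beta–binomial updating is additive in the counts, the combined data contributed (α_post−α_prior, β_post−β_prior) successes and failures.
Total across both batches: 26−20=6 correct bits, 17−11=6 errors.
Subtract the first batch: 6−3=3 correct bits and 6−3=3 errors.

3 correct bits and 3 errors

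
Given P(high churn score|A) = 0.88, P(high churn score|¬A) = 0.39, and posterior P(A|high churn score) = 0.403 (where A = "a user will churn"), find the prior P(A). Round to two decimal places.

Bayes' rule in odds form gives O(A|E) = O(A)·[P(E|A)/P(E|¬A)], hence O(A) = O(A|E)/LR.
Posterior odds = 0.403/(1−0.403) = 0.6750. LR = 0.88/0.39 = 2.2564.
Prior odds = 0.6750/2.2564 = 0.2991, so P(A) = 0.2991/(1+0.2991) ≈ 0.23.

P(A) = 0.23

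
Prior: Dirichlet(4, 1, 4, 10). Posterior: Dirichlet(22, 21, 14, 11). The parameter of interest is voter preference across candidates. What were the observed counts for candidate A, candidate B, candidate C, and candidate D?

counts (18, 20, 10, 1)

For a Dirichlet(α) prior with multinomial counts c, the posterior is Dirichlet(α + c) componentwise.
Counts are posterior − prior componentwise: 22−4=18, 21−1=20, 14−4=10, 11−10=1.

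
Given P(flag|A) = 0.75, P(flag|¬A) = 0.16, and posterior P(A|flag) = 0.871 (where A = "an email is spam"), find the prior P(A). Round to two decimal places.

P(A) = 0.59

Bayes' rule in odds form gives O(A|E) = O(A)·[P(E|A)/P(E|¬A)], hence O(A) = O(A|E)/LR.
Posterior odds = 0.871/(1−0.871) = 6.7519. LR = 0.75/0.16 = 4.6875.
Prior odds = 6.7519/4.6875 = 1.4404, so P(A) = 1.4404/(1+1.4404) ≈ 0.59.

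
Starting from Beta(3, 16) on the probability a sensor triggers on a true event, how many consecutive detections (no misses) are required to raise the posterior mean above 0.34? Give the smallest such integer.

k = 6

After k detections and 0 misses the posterior is Beta(3+k, 16), with mean (3+k)/(3+16+k).
Set (3+k)/(19+k) > 0.34 and solve: k > (0.34·19 − 3)/(1 − 0.34) = 5.242.
The smallest integer exceeding 5.242 is 6.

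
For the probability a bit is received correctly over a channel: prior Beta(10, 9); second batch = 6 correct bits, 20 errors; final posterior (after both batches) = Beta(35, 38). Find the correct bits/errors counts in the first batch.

Because Beta–binomial updating is additive in the counts, the combined data contributed (α_post−α_prior, β_post−β_prior) successes and failures.
Total across both batches: 35−10=25 correct bits, 38−9=29 errors.
Subtract the second batch: 25−6=19 correct bits and 29−20=9 errors.

19 correct bits and 9 errors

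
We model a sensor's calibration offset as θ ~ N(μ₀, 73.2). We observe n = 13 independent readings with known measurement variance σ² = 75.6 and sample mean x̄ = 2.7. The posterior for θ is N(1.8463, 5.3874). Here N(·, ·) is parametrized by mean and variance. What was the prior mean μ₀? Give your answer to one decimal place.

μ₀ = -8.9

With known observation variance, the Normal–Normal posterior has precision τ_n = τ₀ + n/σ² and mean μ_n = (τ₀μ₀ + (n/σ²)x̄)/τ_n.
Here τ₀ = 1/73.2 = 0.013661 and τ_data = 13/75.6 = 0.171958, so τ_n = 0.185619.
Rearranging for μ₀: μ₀ = (μ_n·τ_n − τ_data·x̄)/τ₀ = (1.8463·0.185619 − 0.171958·2.7) / 0.013661 = -0.121578/0.013661 ≈ -8.9.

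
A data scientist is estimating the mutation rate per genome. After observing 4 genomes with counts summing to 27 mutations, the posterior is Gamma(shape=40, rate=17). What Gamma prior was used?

A Gamma(α, β) prior (rate parametrization) on a Poisson rate with n observations summing to S gives posterior Gamma(α+S, β+n).
So α = 40 − 27 = 13 and β = 17 − 4 = 13.

Gamma(shape=13, rate=13)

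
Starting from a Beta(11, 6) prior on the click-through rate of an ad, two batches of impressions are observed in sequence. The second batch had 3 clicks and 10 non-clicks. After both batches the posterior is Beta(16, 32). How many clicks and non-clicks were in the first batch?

2 clicks and 16 non-clicks

Sequential conjugate updates are equivalent to a single update on the pooled data, so total successes = posterior α − prior α and total failures = posterior β − prior β.
Total across both batches: 16−11=5 clicks, 32−6=26 non-clicks.
Subtract the second batch: 5−3=2 clicks and 26−10=16 non-clicks.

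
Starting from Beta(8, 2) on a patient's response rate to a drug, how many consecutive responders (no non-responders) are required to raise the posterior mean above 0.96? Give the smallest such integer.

k = 41

After k responders and 0 non-responders the posterior is Beta(8+k, 2), with mean (8+k)/(8+2+k).
Set (8+k)/(10+k) > 0.96 and solve: k > (0.96·10 − 8)/(1 − 0.96) = 40.000.
The smallest integer exceeding 40.000 is 41.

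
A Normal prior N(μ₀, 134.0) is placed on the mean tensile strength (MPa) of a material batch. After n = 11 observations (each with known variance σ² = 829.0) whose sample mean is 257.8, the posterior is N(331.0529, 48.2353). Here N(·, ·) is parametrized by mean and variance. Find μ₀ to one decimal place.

The posterior mean is a precision-weighted average: μ_n = (τ₀μ₀ + τ_data·x̄)/(τ₀+τ_data), with τ₀=1/σ₀² and τ_data=n/σ².
Here τ₀ = 1/134.0 = 0.007463 and τ_data = 11/829.0 = 0.013269, so τ_n = 0.020732.
Rearranging for μ₀: μ₀ = (μ_n·τ_n − τ_data·x̄)/τ₀ = (331.0529·0.020732 − 0.013269·257.8) / 0.007463 = 3.442641/0.007463 ≈ 461.3.

μ₀ = 461.3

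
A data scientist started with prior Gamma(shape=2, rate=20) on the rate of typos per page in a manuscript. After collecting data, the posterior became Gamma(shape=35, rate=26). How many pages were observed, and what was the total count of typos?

n = 6 pages with total 33 typos

A Gamma(α, β) prior (rate parametrization) on a Poisson rate with n observations summing to S gives posterior Gamma(α+S, β+n).
Matching: Σxᵢ = 35 − 2 = 33 and n = 26 − 20 = 6.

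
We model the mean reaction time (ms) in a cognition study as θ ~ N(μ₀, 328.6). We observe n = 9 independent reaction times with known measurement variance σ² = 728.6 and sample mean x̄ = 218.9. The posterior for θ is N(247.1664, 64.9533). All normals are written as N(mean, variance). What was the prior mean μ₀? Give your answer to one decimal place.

μ₀ = 361.9

With known observation variance, the Normal–Normal posterior has precision τ_n = τ₀ + n/σ² and mean μ_n = (τ₀μ₀ + (n/σ²)x̄)/τ_n.
Here τ₀ = 1/328.6 = 0.003043 and τ_data = 9/728.6 = 0.012352, so τ_n = 0.015395.
Rearranging for μ₀: μ₀ = (μ_n·τ_n − τ_data·x̄)/τ₀ = (247.1664·0.015395 − 0.012352·218.9) / 0.003043 = 1.101274/0.003043 ≈ 361.9.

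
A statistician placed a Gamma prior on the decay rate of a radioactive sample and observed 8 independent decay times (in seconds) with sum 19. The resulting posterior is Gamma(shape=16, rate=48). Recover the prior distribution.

Gamma(shape=8, rate=29)

For an exponential likelihood with a Gamma(α, β) prior on the rate, n observations with total T give posterior Gamma(α+n, β+T).
So α = 16 − 8 = 8 and β = 48 − 19 = 29.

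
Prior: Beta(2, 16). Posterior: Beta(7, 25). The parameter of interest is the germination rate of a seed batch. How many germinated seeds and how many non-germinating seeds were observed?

Under Beta–binomial conjugacy the posterior parameters are (α+s, β+f).
Match parameters: s=7−2=5, f=25−16=9.

5 germinated seeds and 9 non-germinating seeds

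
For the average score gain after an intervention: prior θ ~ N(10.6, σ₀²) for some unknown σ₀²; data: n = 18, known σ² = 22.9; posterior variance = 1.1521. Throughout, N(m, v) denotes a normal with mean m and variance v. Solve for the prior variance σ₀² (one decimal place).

σ₀² = 12.2

For the Normal–Normal model with known σ², precisions add: τ_n = τ₀ + n/σ².
So 1/σ₀² = 1/1.1521 − 18/22.9 = 0.867980 − 0.786026 = 0.081954.
Hence σ₀² = 1/0.081954 ≈ 12.2.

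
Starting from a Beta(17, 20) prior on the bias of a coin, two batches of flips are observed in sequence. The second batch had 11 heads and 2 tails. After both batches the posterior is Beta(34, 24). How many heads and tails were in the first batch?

Because Beta–binomial updating is additive in the counts, the combined data contributed (α_post−α_prior, β_post−β_prior) successes and failures.
Total across both batches: 34−17=17 heads, 24−20=4 tails.
Subtract the second batch: 17−11=6 heads and 4−2=2 tails.

6 heads and 2 tails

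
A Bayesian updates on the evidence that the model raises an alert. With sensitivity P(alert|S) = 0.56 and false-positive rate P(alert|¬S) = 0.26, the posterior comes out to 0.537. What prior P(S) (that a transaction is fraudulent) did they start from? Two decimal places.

P(S) = 0.35

In odds form, posterior odds = prior odds × likelihood ratio, so prior odds = posterior odds ÷ LR.
Posterior odds = 0.537/(1−0.537) = 1.1598. LR = 0.56/0.26 = 2.1538.
Prior odds = 1.1598/2.1538 = 0.5385, so P(S) = 0.5385/(1+0.5385) ≈ 0.35.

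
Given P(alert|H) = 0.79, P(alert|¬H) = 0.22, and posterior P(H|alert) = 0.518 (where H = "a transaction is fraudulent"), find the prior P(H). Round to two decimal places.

P(H) = 0.23

Bayes' rule in odds form gives O(H|E) = O(H)·[P(E|H)/P(E|¬H)], hence O(H) = O(H|E)/LR.
Posterior odds = 0.518/(1−0.518) = 1.0747. LR = 0.79/0.22 = 3.5909.
Prior odds = 1.0747/3.5909 = 0.2993, so P(H) = 0.2993/(1+0.2993) ≈ 0.23.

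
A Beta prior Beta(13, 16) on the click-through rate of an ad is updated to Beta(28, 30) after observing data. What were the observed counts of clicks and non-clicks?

15 clicks and 14 non-clicks

Beta is conjugate to the binomial likelihood: posterior = Beta(a+s, b+f).
So s = 28 − 13 = 15 and f = 30 − 16 = 14.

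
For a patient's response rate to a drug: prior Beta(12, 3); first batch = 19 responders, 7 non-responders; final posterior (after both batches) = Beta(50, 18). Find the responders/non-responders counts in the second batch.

19 responders and 8 non-responders

Sequential conjugate updates are equivalent to a single update on the pooled data, so total successes = posterior α − prior α and total failures = posterior β − prior β.
Total across both batches: 50−12=38 responders, 18−3=15 non-responders.
Subtract the first batch: 38−19=19 responders and 15−7=8 non-responders.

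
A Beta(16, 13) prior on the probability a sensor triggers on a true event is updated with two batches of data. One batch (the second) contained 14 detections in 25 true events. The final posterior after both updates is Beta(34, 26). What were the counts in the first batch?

Because Beta–binomial updating is additive in the counts, the combined data contributed (α_post−α_prior, β_post−β_prior) successes and failures.
Total across both batches: 34−16=18 detections, 26−13=13 misses.
Subtract the second batch: 18−14=4 detections and 13−11=2 misses.

4 detections and 2 misses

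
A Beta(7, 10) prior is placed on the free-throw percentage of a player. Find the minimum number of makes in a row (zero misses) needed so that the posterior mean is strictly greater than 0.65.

k = 12

After k makes and 0 misses the posterior is Beta(7+k, 10), with mean (7+k)/(7+10+k).
Set (7+k)/(17+k) > 0.65 and solve: k > (0.65·17 − 7)/(1 − 0.65) = 11.571.
The smallest integer exceeding 11.571 is 12.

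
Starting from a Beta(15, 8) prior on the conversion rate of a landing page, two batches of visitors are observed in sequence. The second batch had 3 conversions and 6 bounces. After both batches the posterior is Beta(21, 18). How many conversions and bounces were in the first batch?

3 conversions and 4 bounces

Because Beta–binomial updating is additive in the counts, the combined data contributed (α_post−α_prior, β_post−β_prior) successes and failures.
Total across both batches: 21−15=6 conversions, 18−8=10 bounces.
Subtract the second batch: 6−3=3 conversions and 10−6=4 bounces.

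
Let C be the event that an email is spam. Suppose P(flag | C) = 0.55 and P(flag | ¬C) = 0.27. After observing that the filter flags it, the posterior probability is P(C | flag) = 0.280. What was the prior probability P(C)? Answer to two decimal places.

P(C) = 0.16

In odds form, posterior odds = prior odds × likelihood ratio, so prior odds = posterior odds ÷ LR.
Posterior odds = 0.280/(1−0.280) = 0.3889. LR = 0.55/0.27 = 2.0370.
Prior odds = 0.3889/2.0370 = 0.1909, so P(C) = 0.1909/(1+0.1909) ≈ 0.16.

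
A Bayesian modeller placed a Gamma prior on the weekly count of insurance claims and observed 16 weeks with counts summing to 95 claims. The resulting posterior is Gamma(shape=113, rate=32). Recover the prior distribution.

Gamma(shape=18, rate=16)

A Gamma(α, β) prior (rate parametrization) on a Poisson rate with n observations summing to S gives posterior Gamma(α+S, β+n).
So α = 113 − 95 = 18 and β = 32 − 16 = 16.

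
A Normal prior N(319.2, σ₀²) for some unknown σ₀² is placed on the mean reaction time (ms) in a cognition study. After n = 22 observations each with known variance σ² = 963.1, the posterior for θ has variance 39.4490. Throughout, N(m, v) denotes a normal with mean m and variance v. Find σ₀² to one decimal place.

σ₀² = 399.0

Posterior precision equals prior precision plus data precision: 1/σ_n² = 1/σ₀² + n/σ².
So 1/σ₀² = 1/39.4490 − 22/963.1 = 0.025349 − 0.022843 = 0.002506.
Hence σ₀² = 1/0.002506 ≈ 399.0.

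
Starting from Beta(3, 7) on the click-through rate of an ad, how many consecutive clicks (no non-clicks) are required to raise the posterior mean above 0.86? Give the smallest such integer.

k = 41

After k clicks and 0 non-clicks the posterior is Beta(3+k, 7), with mean (3+k)/(3+7+k).
Set (3+k)/(10+k) > 0.86 and solve: k > (0.86·10 − 3)/(1 − 0.86) = 40.000.
The smallest integer exceeding 40.000 is 41, and checking k=41: (44)/(51) = 0.8627 > 0.86.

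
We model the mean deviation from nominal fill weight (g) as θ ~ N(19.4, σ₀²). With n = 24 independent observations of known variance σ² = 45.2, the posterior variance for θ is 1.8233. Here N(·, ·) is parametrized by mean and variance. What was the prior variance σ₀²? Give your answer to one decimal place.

Posterior precision equals prior precision plus data precision: 1/σ_n² = 1/σ₀² + n/σ².
So 1/σ₀² = 1/1.8233 − 24/45.2 = 0.548456 − 0.530973 = 0.017483.
Hence σ₀² = 1/0.017483 ≈ 57.2.

σ₀² = 57.2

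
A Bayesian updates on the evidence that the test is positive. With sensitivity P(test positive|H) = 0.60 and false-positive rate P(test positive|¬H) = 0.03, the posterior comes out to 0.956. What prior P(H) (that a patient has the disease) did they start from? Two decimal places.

In odds form, posterior odds = prior odds × likelihood ratio, so prior odds = posterior odds ÷ LR.
Posterior odds = 0.956/(1−0.956) = 21.7273. LR = 0.60/0.03 = 20.0000.
Prior odds = 21.7273/20.0000 = 1.0864, so P(H) = 1.0864/(1+1.0864) ≈ 0.52.

P(H) = 0.52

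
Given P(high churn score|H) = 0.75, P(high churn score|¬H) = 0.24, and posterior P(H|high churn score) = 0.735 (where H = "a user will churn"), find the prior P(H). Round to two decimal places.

In odds form, posterior odds = prior odds × likelihood ratio, so prior odds = posterior odds ÷ LR.
Posterior odds = 0.735/(1−0.735) = 2.7736. LR = 0.75/0.24 = 3.1250.
Prior odds = 2.7736/3.1250 = 0.8876, so P(H) = 0.8876/(1+0.8876) ≈ 0.47.

P(H) = 0.47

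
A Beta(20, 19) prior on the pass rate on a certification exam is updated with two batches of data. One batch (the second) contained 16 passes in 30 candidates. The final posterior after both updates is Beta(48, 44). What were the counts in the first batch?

12 passes and 11 failures

Sequential conjugate updates are equivalent to a single update on the pooled data, so total successes = posterior α − prior α and total failures = posterior β − prior β.
Total across both batches: 48−20=28 passes, 44−19=25 failures.
Subtract the second batch: 28−16=12 passes and 25−14=11 failures.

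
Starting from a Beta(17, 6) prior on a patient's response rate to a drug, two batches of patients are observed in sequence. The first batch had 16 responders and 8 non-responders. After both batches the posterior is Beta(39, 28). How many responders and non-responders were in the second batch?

6 responders and 14 non-responders

Because Beta–binomial updating is additive in the counts, the combined data contributed (α_post−α_prior, β_post−β_prior) successes and failures.
Total across both batches: 39−17=22 responders, 28−6=22 non-responders.
Subtract the first batch: 22−16=6 responders and 22−8=14 non-responders.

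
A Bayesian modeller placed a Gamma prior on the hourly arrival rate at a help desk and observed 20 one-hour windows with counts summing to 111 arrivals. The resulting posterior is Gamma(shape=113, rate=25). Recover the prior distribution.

Gamma(shape=2, rate=5)

Gamma–Poisson conjugacy: posterior shape = α + Σxᵢ, posterior rate = β + n.
So α = 113 − 111 = 2 and β = 25 − 20 = 5.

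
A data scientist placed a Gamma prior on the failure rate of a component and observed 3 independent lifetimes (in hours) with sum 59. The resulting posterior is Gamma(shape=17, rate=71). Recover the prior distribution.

Gamma(shape=14, rate=12)

For an exponential likelihood with a Gamma(α, β) prior on the rate, n observations with total T give posterior Gamma(α+n, β+T).
So α = 17 − 3 = 14 and β = 71 − 59 = 12.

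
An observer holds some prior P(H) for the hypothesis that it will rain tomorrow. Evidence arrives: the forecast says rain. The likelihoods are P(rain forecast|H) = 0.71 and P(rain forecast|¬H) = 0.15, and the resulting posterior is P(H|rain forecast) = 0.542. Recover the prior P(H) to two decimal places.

In odds form, posterior odds = prior odds × likelihood ratio, so prior odds = posterior odds ÷ LR.
Posterior odds = 0.542/(1−0.542) = 1.1834. LR = 0.71/0.15 = 4.7333.
Prior odds = 1.1834/4.7333 = 0.2500, so P(H) = 0.2500/(1+0.2500) ≈ 0.20.

P(H) = 0.20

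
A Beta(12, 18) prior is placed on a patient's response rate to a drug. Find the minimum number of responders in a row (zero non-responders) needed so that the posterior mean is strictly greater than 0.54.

After k responders and 0 non-responders the posterior is Beta(12+k, 18), with mean (12+k)/(12+18+k).
Set (12+k)/(30+k) > 0.54 and solve: k > (0.54·30 − 12)/(1 − 0.54) = 9.130.
The smallest integer exceeding 9.130 is 10.

k = 10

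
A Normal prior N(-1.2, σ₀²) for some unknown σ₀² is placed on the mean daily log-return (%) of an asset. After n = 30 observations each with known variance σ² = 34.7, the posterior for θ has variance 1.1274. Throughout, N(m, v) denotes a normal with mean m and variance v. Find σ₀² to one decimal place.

σ₀² = 44.6

For the Normal–Normal model with known σ², precisions add: τ_n = τ₀ + n/σ².
So 1/σ₀² = 1/1.1274 − 30/34.7 = 0.886997 − 0.864553 = 0.022444.
Hence σ₀² = 1/0.022444 ≈ 44.6.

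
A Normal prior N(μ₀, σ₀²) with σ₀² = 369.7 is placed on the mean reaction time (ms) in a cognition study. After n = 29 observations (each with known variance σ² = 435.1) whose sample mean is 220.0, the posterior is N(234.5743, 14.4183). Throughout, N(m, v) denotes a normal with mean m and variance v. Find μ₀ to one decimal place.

The posterior mean is a precision-weighted average: μ_n = (τ₀μ₀ + τ_data·x̄)/(τ₀+τ_data), with τ₀=1/σ₀² and τ_data=n/σ².
Here τ₀ = 1/369.7 = 0.002705 and τ_data = 29/435.1 = 0.066651, so τ_n = 0.069356.
Rearranging for μ₀: μ₀ = (μ_n·τ_n − τ_data·x̄)/τ₀ = (234.5743·0.069356 − 0.066651·220.0) / 0.002705 = 1.605915/0.002705 ≈ 593.7.

μ₀ = 593.7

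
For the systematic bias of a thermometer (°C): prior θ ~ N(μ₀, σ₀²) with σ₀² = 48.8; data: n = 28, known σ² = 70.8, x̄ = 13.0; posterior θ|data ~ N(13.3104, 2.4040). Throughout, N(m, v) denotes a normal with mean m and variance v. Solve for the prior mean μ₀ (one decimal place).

With known observation variance, the Normal–Normal posterior has precision τ_n = τ₀ + n/σ² and mean μ_n = (τ₀μ₀ + (n/σ²)x̄)/τ_n.
Here τ₀ = 1/48.8 = 0.020492 and τ_data = 28/70.8 = 0.395480, so τ_n = 0.415972.
Rearranging for μ₀: μ₀ = (μ_n·τ_n − τ_data·x̄)/τ₀ = (13.3104·0.415972 − 0.395480·13.0) / 0.020492 = 0.395514/0.020492 ≈ 19.3.

μ₀ = 19.3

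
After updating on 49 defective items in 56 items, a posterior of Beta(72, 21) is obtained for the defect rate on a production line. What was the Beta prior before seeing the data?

Under Beta–binomial conjugacy the posterior parameters are (a+s, b+f).
Subtract the data counts: 72−49=23, 21−7=14.

Beta(23, 14)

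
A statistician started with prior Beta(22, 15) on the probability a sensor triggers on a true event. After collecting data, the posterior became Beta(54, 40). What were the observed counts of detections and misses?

32 detections and 25 misses

A Beta(α, β) prior with s successes and f failures in binomial data gives a Beta(α+s, β+f) posterior.
So s = 54 − 22 = 32 and f = 40 − 15 = 25.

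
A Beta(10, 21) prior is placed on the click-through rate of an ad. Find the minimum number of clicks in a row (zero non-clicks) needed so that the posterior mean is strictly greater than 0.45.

After k clicks and 0 non-clicks the posterior is Beta(10+k, 21), with mean (10+k)/(10+21+k).
Set (10+k)/(31+k) > 0.45 and solve: k > (0.45·31 − 10)/(1 − 0.45) = 7.182.
The smallest integer exceeding 7.182 is 8, and checking k=8: (18)/(39) = 0.4615 > 0.45.

k = 8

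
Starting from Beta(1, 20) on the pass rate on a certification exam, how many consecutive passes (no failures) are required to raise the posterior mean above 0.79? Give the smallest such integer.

k = 75

After k passes and 0 failures the posterior is Beta(1+k, 20), with mean (1+k)/(1+20+k).
Set (1+k)/(21+k) > 0.79 and solve: k > (0.79·21 − 1)/(1 − 0.79) = 74.238.
The smallest integer exceeding 74.238 is 75, and checking k=75: (76)/(96) = 0.7917 > 0.79.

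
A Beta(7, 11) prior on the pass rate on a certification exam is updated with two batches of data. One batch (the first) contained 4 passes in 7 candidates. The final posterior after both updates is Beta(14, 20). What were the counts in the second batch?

3 passes and 6 failures

Sequential conjugate updates are equivalent to a single update on the pooled data, so total successes = posterior α − prior α and total failures = posterior β − prior β.
Total across both batches: 14−7=7 passes, 20−11=9 failures.
Subtract the first batch: 7−4=3 passes and 9−3=6 failures.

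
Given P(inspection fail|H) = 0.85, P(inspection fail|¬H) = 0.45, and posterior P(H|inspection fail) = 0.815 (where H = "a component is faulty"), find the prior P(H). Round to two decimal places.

In odds form, posterior odds = prior odds × likelihood ratio, so prior odds = posterior odds ÷ LR.
Posterior odds = 0.815/(1−0.815) = 4.4054. LR = 0.85/0.45 = 1.8889.
Prior odds = 4.4054/1.8889 = 2.3323, so P(H) = 2.3323/(1+2.3323) ≈ 0.70.

P(H) = 0.70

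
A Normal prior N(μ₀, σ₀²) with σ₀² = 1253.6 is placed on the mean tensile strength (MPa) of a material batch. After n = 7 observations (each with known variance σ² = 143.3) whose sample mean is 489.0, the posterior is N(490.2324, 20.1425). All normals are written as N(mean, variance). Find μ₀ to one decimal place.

μ₀ = 565.7

With known observation variance, the Normal–Normal posterior has precision τ_n = τ₀ + n/σ² and mean μ_n = (τ₀μ₀ + (n/σ²)x̄)/τ_n.
Here τ₀ = 1/1253.6 = 0.000798 and τ_data = 7/143.3 = 0.048849, so τ_n = 0.049647.
Rearranging for μ₀: μ₀ = (μ_n·τ_n − τ_data·x̄)/τ₀ = (490.2324·0.049647 − 0.048849·489.0) / 0.000798 = 0.451407/0.000798 ≈ 565.7.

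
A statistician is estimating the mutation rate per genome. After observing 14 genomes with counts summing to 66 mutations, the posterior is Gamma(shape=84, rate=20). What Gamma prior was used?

Gamma(shape=18, rate=6)

Gamma–Poisson conjugacy: posterior shape = α + Σxᵢ, posterior rate = β + n.
So α = 84 − 66 = 18 and β = 20 − 14 = 6.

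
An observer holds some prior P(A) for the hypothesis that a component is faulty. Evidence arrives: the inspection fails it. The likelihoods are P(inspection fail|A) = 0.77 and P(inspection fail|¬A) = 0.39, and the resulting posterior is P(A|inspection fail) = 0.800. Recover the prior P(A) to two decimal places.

In odds form, posterior odds = prior odds × likelihood ratio, so prior odds = posterior odds ÷ LR.
Posterior odds = 0.800/(1−0.800) = 4.0000. LR = 0.77/0.39 = 1.9744.
Prior odds = 4.0000/1.9744 = 2.0259, so P(A) = 2.0259/(1+2.0259) ≈ 0.67.

P(A) = 0.67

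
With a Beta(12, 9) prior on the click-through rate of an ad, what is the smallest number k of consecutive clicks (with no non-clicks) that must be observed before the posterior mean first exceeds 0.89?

After k clicks and 0 non-clicks the posterior is Beta(12+k, 9), with mean (12+k)/(12+9+k).
Set (12+k)/(21+k) > 0.89 and solve: k > (0.89·21 − 12)/(1 − 0.89) = 60.818.
The smallest integer exceeding 60.818 is 61.

k = 61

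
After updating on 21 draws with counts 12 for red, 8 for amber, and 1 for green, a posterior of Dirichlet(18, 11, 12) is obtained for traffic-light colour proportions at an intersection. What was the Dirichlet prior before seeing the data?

Dirichlet(6, 3, 11)

For a Dirichlet(α) prior with multinomial counts c, the posterior is Dirichlet(α + c) componentwise.
Subtract each count from the matching posterior parameter: 18−12=6, 11−8=3, 12−1=11.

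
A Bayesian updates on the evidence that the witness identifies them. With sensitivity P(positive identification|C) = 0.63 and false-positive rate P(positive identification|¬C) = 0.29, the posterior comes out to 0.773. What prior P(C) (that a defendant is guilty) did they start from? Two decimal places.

P(C) = 0.61

In odds form, posterior odds = prior odds × likelihood ratio, so prior odds = posterior odds ÷ LR.
Posterior odds = 0.773/(1−0.773) = 3.4053. LR = 0.63/0.29 = 2.1724.
Prior odds = 3.4053/2.1724 = 1.5675, so P(C) = 1.5675/(1+1.5675) ≈ 0.61.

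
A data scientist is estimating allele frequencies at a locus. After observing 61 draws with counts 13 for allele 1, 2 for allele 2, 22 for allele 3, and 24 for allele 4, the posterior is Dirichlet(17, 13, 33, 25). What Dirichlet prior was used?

Dirichlet(4, 11, 11, 1)

For a Dirichlet(α) prior with multinomial counts c, the posterior is Dirichlet(α + c) componentwise.
Subtract each count from the matching posterior parameter: 17−13=4, 13−2=11, 33−22=11, 25−24=1.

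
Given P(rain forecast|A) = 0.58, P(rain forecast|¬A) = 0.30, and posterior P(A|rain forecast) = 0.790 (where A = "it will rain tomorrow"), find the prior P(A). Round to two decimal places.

In odds form, posterior odds = prior odds × likelihood ratio, so prior odds = posterior odds ÷ LR.
Posterior odds = 0.790/(1−0.790) = 3.7619. LR = 0.58/0.30 = 1.9333.
Prior odds = 3.7619/1.9333 = 1.9458, so P(A) = 1.9458/(1+1.9458) ≈ 0.66.

P(A) = 0.66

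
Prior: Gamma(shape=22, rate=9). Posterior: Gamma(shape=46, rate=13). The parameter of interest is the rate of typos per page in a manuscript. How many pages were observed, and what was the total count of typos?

n = 4 pages with total 24 typos

A Gamma(α, β) prior (rate parametrization) on a Poisson rate with n observations summing to S gives posterior Gamma(α+S, β+n).
Matching: Σxᵢ = 46 − 22 = 24 and n = 13 − 9 = 4.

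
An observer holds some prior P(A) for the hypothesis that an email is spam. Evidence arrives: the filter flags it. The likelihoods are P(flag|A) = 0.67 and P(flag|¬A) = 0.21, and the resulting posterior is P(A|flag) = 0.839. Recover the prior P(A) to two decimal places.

Bayes' rule in odds form gives O(A|E) = O(A)·[P(E|A)/P(E|¬A)], hence O(A) = O(A|E)/LR.
Posterior odds = 0.839/(1−0.839) = 5.2112. LR = 0.67/0.21 = 3.1905.
Prior odds = 5.2112/3.1905 = 1.6333, so P(A) = 1.6333/(1+1.6333) ≈ 0.62.

P(A) = 0.62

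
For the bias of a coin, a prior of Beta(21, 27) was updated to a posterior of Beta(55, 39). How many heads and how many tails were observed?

34 heads and 12 tails

Under Beta–binomial conjugacy the posterior parameters are (a+s, b+f).
So s = 55 − 21 = 34 and f = 39 − 27 = 12.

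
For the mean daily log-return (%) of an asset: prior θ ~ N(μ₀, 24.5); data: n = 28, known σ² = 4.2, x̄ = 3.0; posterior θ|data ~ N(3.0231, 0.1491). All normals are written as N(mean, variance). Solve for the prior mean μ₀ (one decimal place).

The posterior mean is a precision-weighted average: μ_n = (τ₀μ₀ + τ_data·x̄)/(τ₀+τ_data), with τ₀=1/σ₀² and τ_data=n/σ².
Here τ₀ = 1/24.5 = 0.040816 and τ_data = 28/4.2 = 6.666667, so τ_n = 6.707483.
Rearranging for μ₀: μ₀ = (μ_n·τ_n − τ_data·x̄)/τ₀ = (3.0231·6.707483 − 6.666667·3.0) / 0.040816 = 0.277391/0.040816 ≈ 6.8.

μ₀ = 6.8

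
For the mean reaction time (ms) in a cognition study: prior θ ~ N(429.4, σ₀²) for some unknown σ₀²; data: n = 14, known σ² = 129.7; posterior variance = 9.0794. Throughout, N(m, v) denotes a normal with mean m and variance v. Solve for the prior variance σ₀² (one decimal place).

Posterior precision equals prior precision plus data precision: 1/σ_n² = 1/σ₀² + n/σ².
So 1/σ₀² = 1/9.0794 − 14/129.7 = 0.110139 − 0.107941 = 0.002198.
Hence σ₀² = 1/0.002198 ≈ 455.0.

σ₀² = 455.0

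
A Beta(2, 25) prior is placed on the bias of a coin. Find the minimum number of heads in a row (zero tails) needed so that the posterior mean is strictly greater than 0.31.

k = 10

After k heads and 0 tails the posterior is Beta(2+k, 25), with mean (2+k)/(2+25+k).
Set (2+k)/(27+k) > 0.31 and solve: k > (0.31·27 − 2)/(1 − 0.31) = 9.232.
The smallest integer exceeding 9.232 is 10.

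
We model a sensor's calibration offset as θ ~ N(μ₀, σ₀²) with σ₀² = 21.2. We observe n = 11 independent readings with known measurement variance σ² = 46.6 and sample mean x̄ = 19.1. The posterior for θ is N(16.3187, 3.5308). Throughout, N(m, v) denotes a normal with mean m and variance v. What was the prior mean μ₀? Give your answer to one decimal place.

With known observation variance, the Normal–Normal posterior has precision τ_n = τ₀ + n/σ² and mean μ_n = (τ₀μ₀ + (n/σ²)x̄)/τ_n.
Here τ₀ = 1/21.2 = 0.047170 and τ_data = 11/46.6 = 0.236052, so τ_n = 0.283222.
Rearranging for μ₀: μ₀ = (μ_n·τ_n − τ_data·x̄)/τ₀ = (16.3187·0.283222 − 0.236052·19.1) / 0.047170 = 0.113222/0.047170 ≈ 2.4.

μ₀ = 2.4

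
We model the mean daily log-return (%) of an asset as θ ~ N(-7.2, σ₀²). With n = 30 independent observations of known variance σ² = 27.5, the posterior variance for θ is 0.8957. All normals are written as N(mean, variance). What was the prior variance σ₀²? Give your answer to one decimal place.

Posterior precision equals prior precision plus data precision: 1/σ_n² = 1/σ₀² + n/σ².
So 1/σ₀² = 1/0.8957 − 30/27.5 = 1.116445 − 1.090909 = 0.025536.
Hence σ₀² = 1/0.025536 ≈ 39.2.

σ₀² = 39.2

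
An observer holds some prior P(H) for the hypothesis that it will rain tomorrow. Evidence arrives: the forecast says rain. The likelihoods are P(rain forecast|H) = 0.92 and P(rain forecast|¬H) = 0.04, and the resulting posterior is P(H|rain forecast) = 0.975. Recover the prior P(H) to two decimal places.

P(H) = 0.63

In odds form, posterior odds = prior odds × likelihood ratio, so prior odds = posterior odds ÷ LR.
Posterior odds = 0.975/(1−0.975) = 39.0000. LR = 0.92/0.04 = 23.0000.
Prior odds = 39.0000/23.0000 = 1.6957, so P(H) = 1.6957/(1+1.6957) ≈ 0.63.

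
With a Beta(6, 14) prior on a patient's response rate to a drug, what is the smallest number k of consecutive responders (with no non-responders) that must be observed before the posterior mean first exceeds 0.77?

k = 41

After k responders and 0 non-responders the posterior is Beta(6+k, 14), with mean (6+k)/(6+14+k).
Set (6+k)/(20+k) > 0.77 and solve: k > (0.77·20 − 6)/(1 − 0.77) = 40.870.
The smallest integer exceeding 40.870 is 41.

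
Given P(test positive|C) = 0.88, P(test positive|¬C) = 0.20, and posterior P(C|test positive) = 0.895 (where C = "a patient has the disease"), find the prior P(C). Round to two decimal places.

P(C) = 0.66

In odds form, posterior odds = prior odds × likelihood ratio, so prior odds = posterior odds ÷ LR.
Posterior odds = 0.895/(1−0.895) = 8.5238. LR = 0.88/0.20 = 4.4000.
Prior odds = 8.5238/4.4000 = 1.9372, so P(C) = 1.9372/(1+1.9372) ≈ 0.66.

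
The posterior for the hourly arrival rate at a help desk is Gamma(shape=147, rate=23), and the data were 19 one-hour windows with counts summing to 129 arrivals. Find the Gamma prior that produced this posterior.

A Gamma(α, β) prior (rate parametrization) on a Poisson rate with n observations summing to S gives posterior Gamma(α+S, β+n).
So α = 147 − 129 = 18 and β = 23 − 19 = 4.

Gamma(shape=18, rate=4)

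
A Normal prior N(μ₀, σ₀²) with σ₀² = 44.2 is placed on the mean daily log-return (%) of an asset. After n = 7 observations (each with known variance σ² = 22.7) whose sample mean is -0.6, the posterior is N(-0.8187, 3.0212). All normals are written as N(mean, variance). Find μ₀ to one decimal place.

μ₀ = -3.8

With known observation variance, the Normal–Normal posterior has precision τ_n = τ₀ + n/σ² and mean μ_n = (τ₀μ₀ + (n/σ²)x̄)/τ_n.
Here τ₀ = 1/44.2 = 0.022624 and τ_data = 7/22.7 = 0.308370, so τ_n = 0.330994.
Rearranging for μ₀: μ₀ = (μ_n·τ_n − τ_data·x̄)/τ₀ = (-0.8187·0.330994 − 0.308370·-0.6) / 0.022624 = -0.085963/0.022624 ≈ -3.8.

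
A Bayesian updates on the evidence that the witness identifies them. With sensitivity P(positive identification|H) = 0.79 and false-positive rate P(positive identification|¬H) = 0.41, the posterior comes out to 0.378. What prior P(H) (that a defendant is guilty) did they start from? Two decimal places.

P(H) = 0.24

Bayes' rule in odds form gives O(H|E) = O(H)·[P(E|H)/P(E|¬H)], hence O(H) = O(H|E)/LR.
Posterior odds = 0.378/(1−0.378) = 0.6077. LR = 0.79/0.41 = 1.9268.
Prior odds = 0.6077/1.9268 = 0.3154, so P(H) = 0.3154/(1+0.3154) ≈ 0.24.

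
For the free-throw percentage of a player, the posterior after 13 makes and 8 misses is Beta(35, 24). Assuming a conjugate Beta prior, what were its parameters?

Beta(22, 16)

A Beta(α, β) prior with s successes and f failures in binomial data gives a Beta(α+s, β+f) posterior.
So α = 35 − 13 = 22 and β = 24 − 8 = 16.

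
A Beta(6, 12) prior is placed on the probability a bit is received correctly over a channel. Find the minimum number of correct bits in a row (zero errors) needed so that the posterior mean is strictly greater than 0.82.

After k correct bits and 0 errors the posterior is Beta(6+k, 12), with mean (6+k)/(6+12+k).
Set (6+k)/(18+k) > 0.82 and solve: k > (0.82·18 − 6)/(1 − 0.82) = 48.667.
The smallest integer exceeding 48.667 is 49, and checking k=49: (55)/(67) = 0.8209 > 0.82.

k = 49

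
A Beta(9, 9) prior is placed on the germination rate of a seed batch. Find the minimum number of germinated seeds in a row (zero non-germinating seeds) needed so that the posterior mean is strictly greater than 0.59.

k = 4

After k germinated seeds and 0 non-germinating seeds the posterior is Beta(9+k, 9), with mean (9+k)/(9+9+k).
Set (9+k)/(18+k) > 0.59 and solve: k > (0.59·18 − 9)/(1 − 0.59) = 3.951.
The smallest integer exceeding 3.951 is 4.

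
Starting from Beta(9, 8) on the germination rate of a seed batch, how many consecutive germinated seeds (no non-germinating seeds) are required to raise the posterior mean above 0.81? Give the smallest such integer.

k = 26

After k germinated seeds and 0 non-germinating seeds the posterior is Beta(9+k, 8), with mean (9+k)/(9+8+k).
Set (9+k)/(17+k) > 0.81 and solve: k > (0.81·17 − 9)/(1 − 0.81) = 25.105.
The smallest integer exceeding 25.105 is 26, and checking k=26: (35)/(43) = 0.8140 > 0.81.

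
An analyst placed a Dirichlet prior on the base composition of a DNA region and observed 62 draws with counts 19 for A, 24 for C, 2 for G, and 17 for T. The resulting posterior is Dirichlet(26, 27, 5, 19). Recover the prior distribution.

For a Dirichlet(α) prior with multinomial counts c, the posterior is Dirichlet(α + c) componentwise.
Subtract each count from the matching posterior parameter: 26−19=7, 27−24=3, 5−2=3, 19−17=2.

Dirichlet(7, 3, 3, 2)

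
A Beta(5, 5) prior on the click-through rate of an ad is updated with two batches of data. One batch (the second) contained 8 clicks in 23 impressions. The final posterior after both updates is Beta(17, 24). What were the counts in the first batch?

Because Beta–binomial updating is additive in the counts, the combined data contributed (α_post−α_prior, β_post−β_prior) successes and failures.
Total across both batches: 17−5=12 clicks, 24−5=19 non-clicks.
Subtract the second batch: 12−8=4 clicks and 19−15=4 non-clicks.

4 clicks and 4 non-clicks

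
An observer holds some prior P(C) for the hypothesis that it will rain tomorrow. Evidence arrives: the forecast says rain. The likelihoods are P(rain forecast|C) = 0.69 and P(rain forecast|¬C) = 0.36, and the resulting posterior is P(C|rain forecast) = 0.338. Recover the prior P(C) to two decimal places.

Bayes' rule in odds form gives O(C|E) = O(C)·[P(E|C)/P(E|¬C)], hence O(C) = O(C|E)/LR.
Posterior odds = 0.338/(1−0.338) = 0.5106. LR = 0.69/0.36 = 1.9167.
Prior odds = 0.5106/1.9167 = 0.2664, so P(C) = 0.2664/(1+0.2664) ≈ 0.21.

P(C) = 0.21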